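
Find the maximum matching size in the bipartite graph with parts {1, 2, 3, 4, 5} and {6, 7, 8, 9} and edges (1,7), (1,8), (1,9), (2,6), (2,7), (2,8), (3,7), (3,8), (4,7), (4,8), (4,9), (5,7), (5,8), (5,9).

Step 1: List the neighbors of each left vertex:
  1: 7, 8, 9
  2: 6, 7, 8
  3: 7, 8
  4: 7, 8, 9
  5: 7, 8, 9

Step 2: Greedily match left vertices, then look for augmenting paths:
  Match 1 -- 7
  Match 2 -- 6
  Match 3 -- 8
  Match 4 -- 9
  No augmenting path remains.

Step 3: Verify this is maximum:
  Matching size 4 = min(|L|, |R|) = min(5, 4), which is an upper bound, so this matching is maximum.

Maximum matching: {(1,7), (2,6), (3,8), (4,9)}
Size: 4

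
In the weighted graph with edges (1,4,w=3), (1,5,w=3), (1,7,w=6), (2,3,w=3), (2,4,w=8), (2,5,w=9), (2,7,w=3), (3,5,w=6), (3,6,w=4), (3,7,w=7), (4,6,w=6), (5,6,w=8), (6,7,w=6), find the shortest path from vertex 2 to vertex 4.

Step 1: Build adjacency list with weights:
  1: 4(w=3), 5(w=3), 7(w=6)
  2: 3(w=3), 4(w=8), 5(w=9), 7(w=3)
  3: 2(w=3), 5(w=6), 6(w=4), 7(w=7)
  4: 1(w=3), 2(w=8), 6(w=6)
  5: 1(w=3), 2(w=9), 3(w=6), 6(w=8)
  6: 3(w=4), 4(w=6), 5(w=8), 7(w=6)
  7: 1(w=6), 2(w=3), 3(w=7), 6(w=6)

Step 2: Apply Dijkstra's algorithm from vertex 2:
  Visit vertex 2 (distance=0)
    Update dist[3] = 3
    Update dist[4] = 8
    Update dist[5] = 9
    Update dist[7] = 3
  Visit vertex 3 (distance=3)
    Update dist[6] = 7
  Visit vertex 7 (distance=3)
    Update dist[1] = 9
  Visit vertex 6 (distance=7)
  Visit vertex 4 (distance=8)

Step 3: Shortest path: 2 -> 4
Total weight: 8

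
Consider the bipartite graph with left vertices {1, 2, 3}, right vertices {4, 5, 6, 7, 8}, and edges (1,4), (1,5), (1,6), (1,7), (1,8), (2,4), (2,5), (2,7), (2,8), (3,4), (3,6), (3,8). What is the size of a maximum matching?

Step 1: List the neighbors of each left vertex:
  1: 4, 5, 6, 7, 8
  2: 4, 5, 7, 8
  3: 4, 6, 8

Step 2: Greedily match left vertices, then look for augmenting paths:
  Match 1 -- 4
  Match 2 -- 5
  Match 3 -- 6
  No augmenting path remains.

Step 3: Verify this is maximum:
  Matching size 3 = min(|L|, |R|) = min(3, 5), which is an upper bound, so this matching is maximum.

Maximum matching: {(1,4), (2,5), (3,6)}
Size: 3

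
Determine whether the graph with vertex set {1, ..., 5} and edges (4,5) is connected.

Step 1: Build adjacency list from edges:
  1: (none)
  2: (none)
  3: (none)
  4: 5
  5: 4

Step 2: Run BFS/DFS from vertex 1:
  Visited: {1}
  Reached 1 of 5 vertices

Step 3: Only 1 of 5 vertices reached. Graph is disconnected.
Connected components: {1}, {2}, {3}, {4, 5}
Answer: No, the graph is not connected (4 components).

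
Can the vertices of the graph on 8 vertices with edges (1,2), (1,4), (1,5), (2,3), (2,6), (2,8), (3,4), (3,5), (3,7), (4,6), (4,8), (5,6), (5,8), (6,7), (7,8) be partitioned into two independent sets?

Step 1: Attempt 2-coloring using BFS:
  Start at vertex 1, assign color 0
  Color vertex 2 with color 1 (neighbor of 1)
  Color vertex 4 with color 1 (neighbor of 1)
  Color vertex 5 with color 1 (neighbor of 1)
  Color vertex 3 with color 0 (neighbor of 2)
  Color vertex 6 with color 0 (neighbor of 2)
  Color vertex 8 with color 0 (neighbor of 2)
  Color vertex 7 with color 1 (neighbor of 3)

Step 2: 2-coloring succeeded. No conflicts found.
  Set A (color 0): {1, 3, 6, 8}
  Set B (color 1): {2, 4, 5, 7}

The graph is bipartite with partition {1, 3, 6, 8}, {2, 4, 5, 7}.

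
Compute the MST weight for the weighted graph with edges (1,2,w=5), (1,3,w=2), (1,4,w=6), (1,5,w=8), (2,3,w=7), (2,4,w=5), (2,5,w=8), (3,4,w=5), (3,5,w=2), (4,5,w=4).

Apply Kruskal's algorithm (sort edges by weight, add if no cycle):

Sorted edges by weight:
  (1,3) w=2
  (3,5) w=2
  (4,5) w=4
  (1,2) w=5
  (2,4) w=5
  (3,4) w=5
  (1,4) w=6
  (2,3) w=7
  (1,5) w=8
  (2,5) w=8

Add edge (1,3) w=2 -- no cycle. Running total: 2
Add edge (3,5) w=2 -- no cycle. Running total: 4
Add edge (4,5) w=4 -- no cycle. Running total: 8
Add edge (1,2) w=5 -- no cycle. Running total: 13

MST edges: (1,3,w=2), (3,5,w=2), (4,5,w=4), (1,2,w=5)
Total MST weight: 2 + 2 + 4 + 5 = 13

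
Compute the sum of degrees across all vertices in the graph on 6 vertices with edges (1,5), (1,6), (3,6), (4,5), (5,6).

Step 1: Count edges incident to each vertex:
  deg(1) = 2 (neighbors: 5, 6)
  deg(2) = 0 (neighbors: none)
  deg(3) = 1 (neighbors: 6)
  deg(4) = 1 (neighbors: 5)
  deg(5) = 3 (neighbors: 1, 4, 6)
  deg(6) = 3 (neighbors: 1, 3, 5)

Step 2: Sum all degrees:
  2 + 0 + 1 + 1 + 3 + 3 = 10

Verification: sum of degrees = 2 * |E| = 2 * 5 = 10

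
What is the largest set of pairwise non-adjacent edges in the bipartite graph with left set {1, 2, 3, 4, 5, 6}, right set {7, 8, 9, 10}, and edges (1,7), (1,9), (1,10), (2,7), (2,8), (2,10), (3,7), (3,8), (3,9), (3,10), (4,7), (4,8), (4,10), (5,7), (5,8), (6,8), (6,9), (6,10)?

Step 1: List the neighbors of each left vertex:
  1: 7, 9, 10
  2: 7, 8, 10
  3: 7, 8, 9, 10
  4: 7, 8, 10
  5: 7, 8
  6: 8, 9, 10

Step 2: Greedily match left vertices, then look for augmenting paths:
  Match 1 -- 7
  Match 2 -- 8
  Match 3 -- 9
  Match 4 -- 10
  No augmenting path remains.

Step 3: Verify this is maximum:
  Matching size 4 = min(|L|, |R|) = min(6, 4), which is an upper bound, so this matching is maximum.

Maximum matching: {(1,7), (2,8), (3,9), (4,10)}
Size: 4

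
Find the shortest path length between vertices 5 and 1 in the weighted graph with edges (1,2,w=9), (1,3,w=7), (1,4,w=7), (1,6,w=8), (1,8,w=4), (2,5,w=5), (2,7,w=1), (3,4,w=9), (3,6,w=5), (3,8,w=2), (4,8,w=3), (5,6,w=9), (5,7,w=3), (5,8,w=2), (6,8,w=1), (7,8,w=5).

Step 1: Build adjacency list with weights:
  1: 2(w=9), 3(w=7), 4(w=7), 6(w=8), 8(w=4)
  2: 1(w=9), 5(w=5), 7(w=1)
  3: 1(w=7), 4(w=9), 6(w=5), 8(w=2)
  4: 1(w=7), 3(w=9), 8(w=3)
  5: 2(w=5), 6(w=9), 7(w=3), 8(w=2)
  6: 1(w=8), 3(w=5), 5(w=9), 8(w=1)
  7: 2(w=1), 5(w=3), 8(w=5)
  8: 1(w=4), 3(w=2), 4(w=3), 5(w=2), 6(w=1), 7(w=5)

Step 2: Apply Dijkstra's algorithm from vertex 5:
  Visit vertex 5 (distance=0)
    Update dist[2] = 5
    Update dist[6] = 9
    Update dist[7] = 3
    Update dist[8] = 2
  Visit vertex 8 (distance=2)
    Update dist[1] = 6
    Update dist[3] = 4
    Update dist[4] = 5
    Update dist[6] = 3
  Visit vertex 6 (distance=3)
  Visit vertex 7 (distance=3)
    Update dist[2] = 4
  Visit vertex 2 (distance=4)
  Visit vertex 3 (distance=4)
  Visit vertex 4 (distance=5)
  Visit vertex 1 (distance=6)

Step 3: Shortest path: 5 -> 8 -> 1
Total weight: 2 + 4 = 6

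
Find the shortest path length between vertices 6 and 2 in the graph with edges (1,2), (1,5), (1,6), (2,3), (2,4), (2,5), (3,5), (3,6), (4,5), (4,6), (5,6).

Step 1: Build adjacency list:
  1: 2, 5, 6
  2: 1, 3, 4, 5
  3: 2, 5, 6
  4: 2, 5, 6
  5: 1, 2, 3, 4, 6
  6: 1, 3, 4, 5

Step 2: BFS from vertex 6 to find shortest path to 2:
  vertex 1 reached at distance 1
  vertex 3 reached at distance 1
  vertex 4 reached at distance 1
  vertex 5 reached at distance 1
  vertex 2 reached at distance 2

Step 3: Shortest path: 6 -> 4 -> 2
Path length: 2 edges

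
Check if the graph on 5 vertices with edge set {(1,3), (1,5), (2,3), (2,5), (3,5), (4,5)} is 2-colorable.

Step 1: Attempt 2-coloring using BFS:
  Start at vertex 1, assign color 0
  Color vertex 3 with color 1 (neighbor of 1)
  Color vertex 5 with color 1 (neighbor of 1)
  Color vertex 2 with color 0 (neighbor of 3)

Step 2: Conflict found! Vertices 3 and 5 are adjacent but have the same color.
This means the graph contains an odd cycle.

The graph is NOT bipartite.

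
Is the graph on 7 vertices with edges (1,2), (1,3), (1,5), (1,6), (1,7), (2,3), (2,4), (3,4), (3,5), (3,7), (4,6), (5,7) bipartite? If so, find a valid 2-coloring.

Step 1: Attempt 2-coloring using BFS:
  Start at vertex 1, assign color 0
  Color vertex 2 with color 1 (neighbor of 1)
  Color vertex 3 with color 1 (neighbor of 1)
  Color vertex 5 with color 1 (neighbor of 1)
  Color vertex 6 with color 1 (neighbor of 1)
  Color vertex 7 with color 1 (neighbor of 1)

Step 2: Conflict found! Vertices 2 and 3 are adjacent but have the same color.
This means the graph contains an odd cycle.

The graph is NOT bipartite.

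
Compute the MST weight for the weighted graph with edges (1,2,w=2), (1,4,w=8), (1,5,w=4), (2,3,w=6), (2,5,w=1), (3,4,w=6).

Apply Kruskal's algorithm (sort edges by weight, add if no cycle):

Sorted edges by weight:
  (2,5) w=1
  (1,2) w=2
  (1,5) w=4
  (2,3) w=6
  (3,4) w=6
  (1,4) w=8

Add edge (2,5) w=1 -- no cycle. Running total: 1
Add edge (1,2) w=2 -- no cycle. Running total: 3
Skip edge (1,5) w=4 -- would create cycle
Add edge (2,3) w=6 -- no cycle. Running total: 9
Add edge (3,4) w=6 -- no cycle. Running total: 15

MST edges: (2,5,w=1), (1,2,w=2), (2,3,w=6), (3,4,w=6)
Total MST weight: 1 + 2 + 6 + 6 = 15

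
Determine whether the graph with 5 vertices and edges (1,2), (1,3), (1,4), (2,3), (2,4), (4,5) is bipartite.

Step 1: Attempt 2-coloring using BFS:
  Start at vertex 1, assign color 0
  Color vertex 2 with color 1 (neighbor of 1)
  Color vertex 3 with color 1 (neighbor of 1)
  Color vertex 4 with color 1 (neighbor of 1)

Step 2: Conflict found! Vertices 2 and 3 are adjacent but have the same color.
This means the graph contains an odd cycle.

The graph is NOT bipartite.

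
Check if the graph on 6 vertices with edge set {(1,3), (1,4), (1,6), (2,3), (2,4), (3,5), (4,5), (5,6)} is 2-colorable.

Step 1: Attempt 2-coloring using BFS:
  Start at vertex 1, assign color 0
  Color vertex 3 with color 1 (neighbor of 1)
  Color vertex 4 with color 1 (neighbor of 1)
  Color vertex 6 with color 1 (neighbor of 1)
  Color vertex 2 with color 0 (neighbor of 3)
  Color vertex 5 with color 0 (neighbor of 3)

Step 2: 2-coloring succeeded. No conflicts found.
  Set A (color 0): {1, 2, 5}
  Set B (color 1): {3, 4, 6}

The graph is bipartite with partition {1, 2, 5}, {3, 4, 6}.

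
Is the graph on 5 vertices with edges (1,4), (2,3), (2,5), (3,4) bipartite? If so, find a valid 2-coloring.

Step 1: Attempt 2-coloring using BFS:
  Start at vertex 1, assign color 0
  Color vertex 4 with color 1 (neighbor of 1)
  Color vertex 3 with color 0 (neighbor of 4)
  Color vertex 2 with color 1 (neighbor of 3)
  Color vertex 5 with color 0 (neighbor of 2)

Step 2: 2-coloring succeeded. No conflicts found.
  Set A (color 0): {1, 3, 5}
  Set B (color 1): {2, 4}

The graph is bipartite with partition {1, 3, 5}, {2, 4}.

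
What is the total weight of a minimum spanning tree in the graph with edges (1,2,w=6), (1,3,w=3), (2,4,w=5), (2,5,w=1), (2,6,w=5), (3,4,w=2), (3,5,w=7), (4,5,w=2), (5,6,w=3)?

Apply Kruskal's algorithm (sort edges by weight, add if no cycle):

Sorted edges by weight:
  (2,5) w=1
  (3,4) w=2
  (4,5) w=2
  (1,3) w=3
  (5,6) w=3
  (2,6) w=5
  (2,4) w=5
  (1,2) w=6
  (3,5) w=7

Add edge (2,5) w=1 -- no cycle. Running total: 1
Add edge (3,4) w=2 -- no cycle. Running total: 3
Add edge (4,5) w=2 -- no cycle. Running total: 5
Add edge (1,3) w=3 -- no cycle. Running total: 8
Add edge (5,6) w=3 -- no cycle. Running total: 11

MST edges: (2,5,w=1), (3,4,w=2), (4,5,w=2), (1,3,w=3), (5,6,w=3)
Total MST weight: 1 + 2 + 2 + 3 + 3 = 11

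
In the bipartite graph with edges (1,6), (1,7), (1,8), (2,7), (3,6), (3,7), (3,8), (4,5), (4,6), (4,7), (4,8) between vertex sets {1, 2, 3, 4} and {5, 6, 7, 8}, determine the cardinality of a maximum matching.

Step 1: List the neighbors of each left vertex:
  1: 6, 7, 8
  2: 7
  3: 6, 7, 8
  4: 5, 6, 7, 8

Step 2: Greedily match left vertices, then look for augmenting paths:
  Match 1 -- 6
  Match 2 -- 7
  Match 3 -- 8
  Match 4 -- 5
  No augmenting path remains.

Step 3: Verify this is maximum:
  Matching size 4 = min(|L|, |R|) = min(4, 4), which is an upper bound, so this matching is maximum.

Maximum matching: {(1,6), (2,7), (3,8), (4,5)}
Size: 4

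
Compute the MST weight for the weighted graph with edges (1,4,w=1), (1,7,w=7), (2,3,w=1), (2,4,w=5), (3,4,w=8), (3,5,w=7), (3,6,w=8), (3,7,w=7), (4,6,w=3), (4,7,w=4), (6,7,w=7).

Apply Kruskal's algorithm (sort edges by weight, add if no cycle):

Sorted edges by weight:
  (1,4) w=1
  (2,3) w=1
  (4,6) w=3
  (4,7) w=4
  (2,4) w=5
  (1,7) w=7
  (3,5) w=7
  (3,7) w=7
  (6,7) w=7
  (3,4) w=8
  (3,6) w=8

Add edge (1,4) w=1 -- no cycle. Running total: 1
Add edge (2,3) w=1 -- no cycle. Running total: 2
Add edge (4,6) w=3 -- no cycle. Running total: 5
Add edge (4,7) w=4 -- no cycle. Running total: 9
Add edge (2,4) w=5 -- no cycle. Running total: 14
Skip edge (1,7) w=7 -- would create cycle
Add edge (3,5) w=7 -- no cycle. Running total: 21

MST edges: (1,4,w=1), (2,3,w=1), (4,6,w=3), (4,7,w=4), (2,4,w=5), (3,5,w=7)
Total MST weight: 1 + 1 + 3 + 4 + 5 + 7 = 21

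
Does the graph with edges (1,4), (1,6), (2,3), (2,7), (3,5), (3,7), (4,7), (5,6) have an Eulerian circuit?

Step 1: Find the degree of each vertex:
  deg(1) = 2
  deg(2) = 2
  deg(3) = 3
  deg(4) = 2
  deg(5) = 2
  deg(6) = 2
  deg(7) = 3

Step 2: Count vertices with odd degree:
  Odd-degree vertices: 3, 7 (2 total)

Step 3: Apply Euler's theorem:
  - Eulerian circuit exists iff graph is connected and all vertices have even degree
  - Eulerian path exists iff graph is connected and has 0 or 2 odd-degree vertices

Graph is connected with exactly 2 odd-degree vertices (3, 7).
Eulerian path exists (starting and ending at the odd-degree vertices), but no Eulerian circuit.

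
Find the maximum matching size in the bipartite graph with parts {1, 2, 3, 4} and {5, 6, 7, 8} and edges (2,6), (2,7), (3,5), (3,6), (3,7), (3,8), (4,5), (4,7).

Step 1: List the neighbors of each left vertex:
  1: (none)
  2: 6, 7
  3: 5, 6, 7, 8
  4: 5, 7

Step 2: Greedily match left vertices, then look for augmenting paths:
  Match 2 -- 6
  Match 3 -- 5
  Match 4 -- 7
  No augmenting path remains.

Step 3: Verify this is maximum:
  Matching has size 3. The vertex set {2, 3, 4} covers every edge and has size 3; any matching has at most one edge per cover vertex, so 3 is maximum (König's theorem).

Maximum matching: {(2,6), (3,5), (4,7)}
Size: 3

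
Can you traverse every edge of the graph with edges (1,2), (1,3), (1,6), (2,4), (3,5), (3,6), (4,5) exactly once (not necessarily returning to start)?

Step 1: Find the degree of each vertex:
  deg(1) = 3
  deg(2) = 2
  deg(3) = 3
  deg(4) = 2
  deg(5) = 2
  deg(6) = 2

Step 2: Count vertices with odd degree:
  Odd-degree vertices: 1, 3 (2 total)

Step 3: Apply Euler's theorem:
  - Eulerian circuit exists iff graph is connected and all vertices have even degree
  - Eulerian path exists iff graph is connected and has 0 or 2 odd-degree vertices

Graph is connected with exactly 2 odd-degree vertices (1, 3).
Eulerian path exists (starting and ending at the odd-degree vertices), but no Eulerian circuit.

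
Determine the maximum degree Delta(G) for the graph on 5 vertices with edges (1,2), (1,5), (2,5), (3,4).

Step 1: Count edges incident to each vertex:
  deg(1) = 2 (neighbors: 2, 5)
  deg(2) = 2 (neighbors: 1, 5)
  deg(3) = 1 (neighbors: 4)
  deg(4) = 1 (neighbors: 3)
  deg(5) = 2 (neighbors: 1, 2)

Step 2: Find maximum:
  max(2, 2, 1, 1, 2) = 2 (vertex 1)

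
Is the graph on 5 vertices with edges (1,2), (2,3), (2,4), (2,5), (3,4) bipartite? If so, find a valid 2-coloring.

Step 1: Attempt 2-coloring using BFS:
  Start at vertex 1, assign color 0
  Color vertex 2 with color 1 (neighbor of 1)
  Color vertex 3 with color 0 (neighbor of 2)
  Color vertex 4 with color 0 (neighbor of 2)
  Color vertex 5 with color 0 (neighbor of 2)

Step 2: Conflict found! Vertices 3 and 4 are adjacent but have the same color.
This means the graph contains an odd cycle.

The graph is NOT bipartite.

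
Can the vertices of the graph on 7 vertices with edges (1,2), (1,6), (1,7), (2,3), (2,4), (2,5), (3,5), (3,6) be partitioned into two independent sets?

Step 1: Attempt 2-coloring using BFS:
  Start at vertex 1, assign color 0
  Color vertex 2 with color 1 (neighbor of 1)
  Color vertex 6 with color 1 (neighbor of 1)
  Color vertex 7 with color 1 (neighbor of 1)
  Color vertex 3 with color 0 (neighbor of 2)
  Color vertex 4 with color 0 (neighbor of 2)
  Color vertex 5 with color 0 (neighbor of 2)

Step 2: Conflict found! Vertices 3 and 5 are adjacent but have the same color.
This means the graph contains an odd cycle.

The graph is NOT bipartite.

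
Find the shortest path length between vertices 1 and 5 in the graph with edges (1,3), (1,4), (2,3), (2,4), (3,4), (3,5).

Step 1: Build adjacency list:
  1: 3, 4
  2: 3, 4
  3: 1, 2, 4, 5
  4: 1, 2, 3
  5: 3

Step 2: BFS from vertex 1 to find shortest path to 5:
  vertex 3 reached at distance 1
  vertex 4 reached at distance 1
  vertex 2 reached at distance 2
  vertex 5 reached at distance 2

Step 3: Shortest path: 1 -> 3 -> 5
Path length: 2 edges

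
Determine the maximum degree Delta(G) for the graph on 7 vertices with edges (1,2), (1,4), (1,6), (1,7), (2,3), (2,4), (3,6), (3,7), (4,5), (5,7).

Step 1: Count edges incident to each vertex:
  deg(1) = 4 (neighbors: 2, 4, 6, 7)
  deg(2) = 3 (neighbors: 1, 3, 4)
  deg(3) = 3 (neighbors: 2, 6, 7)
  deg(4) = 3 (neighbors: 1, 2, 5)
  deg(5) = 2 (neighbors: 4, 7)
  deg(6) = 2 (neighbors: 1, 3)
  deg(7) = 3 (neighbors: 1, 3, 5)

Step 2: Find maximum:
  max(4, 3, 3, 3, 2, 2, 3) = 4 (vertex 1)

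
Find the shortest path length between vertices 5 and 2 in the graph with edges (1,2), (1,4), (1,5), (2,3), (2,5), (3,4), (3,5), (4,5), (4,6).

Step 1: Build adjacency list:
  1: 2, 4, 5
  2: 1, 3, 5
  3: 2, 4, 5
  4: 1, 3, 5, 6
  5: 1, 2, 3, 4
  6: 4

Step 2: BFS from vertex 5 to find shortest path to 2:
  vertex 1 reached at distance 1
  vertex 2 reached at distance 1

Step 3: Shortest path: 5 -> 2
Path length: 1 edge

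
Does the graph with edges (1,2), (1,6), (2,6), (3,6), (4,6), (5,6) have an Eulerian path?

Step 1: Find the degree of each vertex:
  deg(1) = 2
  deg(2) = 2
  deg(3) = 1
  deg(4) = 1
  deg(5) = 1
  deg(6) = 5

Step 2: Count vertices with odd degree:
  Odd-degree vertices: 3, 4, 5, 6 (4 total)

Step 3: Apply Euler's theorem:
  - Eulerian circuit exists iff graph is connected and all vertices have even degree
  - Eulerian path exists iff graph is connected and has 0 or 2 odd-degree vertices

Graph has 4 odd-degree vertices (need 0 or 2).
Neither Eulerian path nor Eulerian circuit exists.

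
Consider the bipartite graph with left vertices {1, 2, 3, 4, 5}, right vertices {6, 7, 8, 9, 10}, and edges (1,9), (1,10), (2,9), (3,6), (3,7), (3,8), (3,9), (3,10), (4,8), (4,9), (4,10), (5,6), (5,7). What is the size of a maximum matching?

Step 1: List the neighbors of each left vertex:
  1: 9, 10
  2: 9
  3: 6, 7, 8, 9, 10
  4: 8, 9, 10
  5: 6, 7

Step 2: Greedily match left vertices, then look for augmenting paths:
  Match 1 -- 10
  Match 2 -- 9
  Match 3 -- 6
  Match 4 -- 8
  Match 5 -- 7
  No augmenting path remains.

Step 3: Verify this is maximum:
  Matching size 5 = min(|L|, |R|) = min(5, 5), which is an upper bound, so this matching is maximum.

Maximum matching: {(1,10), (2,9), (3,6), (4,8), (5,7)}
Size: 5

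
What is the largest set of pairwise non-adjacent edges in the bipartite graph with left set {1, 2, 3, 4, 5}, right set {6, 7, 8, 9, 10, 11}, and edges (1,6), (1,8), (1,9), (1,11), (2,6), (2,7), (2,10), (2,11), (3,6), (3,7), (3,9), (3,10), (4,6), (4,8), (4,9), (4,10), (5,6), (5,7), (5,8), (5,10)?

Step 1: List the neighbors of each left vertex:
  1: 6, 8, 9, 11
  2: 6, 7, 10, 11
  3: 6, 7, 9, 10
  4: 6, 8, 9, 10
  5: 6, 7, 8, 10

Step 2: Greedily match left vertices, then look for augmenting paths:
  Match 1 -- 6
  Match 2 -- 7
  Match 3 -- 9
  Match 4 -- 8
  Match 5 -- 10
  No augmenting path remains.

Step 3: Verify this is maximum:
  Matching size 5 = min(|L|, |R|) = min(5, 6), which is an upper bound, so this matching is maximum.

Maximum matching: {(1,6), (2,7), (3,9), (4,8), (5,10)}
Size: 5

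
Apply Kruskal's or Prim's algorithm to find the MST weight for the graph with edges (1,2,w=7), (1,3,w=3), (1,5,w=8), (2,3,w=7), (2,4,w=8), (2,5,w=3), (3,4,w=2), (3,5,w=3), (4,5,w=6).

Apply Kruskal's algorithm (sort edges by weight, add if no cycle):

Sorted edges by weight:
  (3,4) w=2
  (1,3) w=3
  (2,5) w=3
  (3,5) w=3
  (4,5) w=6
  (1,2) w=7
  (2,3) w=7
  (1,5) w=8
  (2,4) w=8

Add edge (3,4) w=2 -- no cycle. Running total: 2
Add edge (1,3) w=3 -- no cycle. Running total: 5
Add edge (2,5) w=3 -- no cycle. Running total: 8
Add edge (3,5) w=3 -- no cycle. Running total: 11

MST edges: (3,4,w=2), (1,3,w=3), (2,5,w=3), (3,5,w=3)
Total MST weight: 2 + 3 + 3 + 3 = 11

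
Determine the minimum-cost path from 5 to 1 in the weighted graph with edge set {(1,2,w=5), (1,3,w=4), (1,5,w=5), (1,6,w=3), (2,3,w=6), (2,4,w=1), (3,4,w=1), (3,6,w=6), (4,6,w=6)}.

Step 1: Build adjacency list with weights:
  1: 2(w=5), 3(w=4), 5(w=5), 6(w=3)
  2: 1(w=5), 3(w=6), 4(w=1)
  3: 1(w=4), 2(w=6), 4(w=1), 6(w=6)
  4: 2(w=1), 3(w=1), 6(w=6)
  5: 1(w=5)
  6: 1(w=3), 3(w=6), 4(w=6)

Step 2: Apply Dijkstra's algorithm from vertex 5:
  Visit vertex 5 (distance=0)
    Update dist[1] = 5
  Visit vertex 1 (distance=5)
    Update dist[2] = 10
    Update dist[3] = 9
    Update dist[6] = 8

Step 3: Shortest path: 5 -> 1
Total weight: 5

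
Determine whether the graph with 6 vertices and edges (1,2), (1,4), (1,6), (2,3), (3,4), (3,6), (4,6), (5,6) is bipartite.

Step 1: Attempt 2-coloring using BFS:
  Start at vertex 1, assign color 0
  Color vertex 2 with color 1 (neighbor of 1)
  Color vertex 4 with color 1 (neighbor of 1)
  Color vertex 6 with color 1 (neighbor of 1)
  Color vertex 3 with color 0 (neighbor of 2)

Step 2: Conflict found! Vertices 4 and 6 are adjacent but have the same color.
This means the graph contains an odd cycle.

The graph is NOT bipartite.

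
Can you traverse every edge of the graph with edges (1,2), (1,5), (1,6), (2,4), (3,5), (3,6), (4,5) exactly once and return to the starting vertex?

Step 1: Find the degree of each vertex:
  deg(1) = 3
  deg(2) = 2
  deg(3) = 2
  deg(4) = 2
  deg(5) = 3
  deg(6) = 2

Step 2: Count vertices with odd degree:
  Odd-degree vertices: 1, 5 (2 total)

Step 3: Apply Euler's theorem:
  - Eulerian circuit exists iff graph is connected and all vertices have even degree
  - Eulerian path exists iff graph is connected and has 0 or 2 odd-degree vertices

Graph is connected with exactly 2 odd-degree vertices (1, 5).
Eulerian path exists (starting and ending at the odd-degree vertices), but no Eulerian circuit.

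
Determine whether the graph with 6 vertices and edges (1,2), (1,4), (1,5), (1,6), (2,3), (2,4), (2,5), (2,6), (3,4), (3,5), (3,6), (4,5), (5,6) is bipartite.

Step 1: Attempt 2-coloring using BFS:
  Start at vertex 1, assign color 0
  Color vertex 2 with color 1 (neighbor of 1)
  Color vertex 4 with color 1 (neighbor of 1)
  Color vertex 5 with color 1 (neighbor of 1)
  Color vertex 6 with color 1 (neighbor of 1)
  Color vertex 3 with color 0 (neighbor of 2)

Step 2: Conflict found! Vertices 2 and 4 are adjacent but have the same color.
This means the graph contains an odd cycle.

The graph is NOT bipartite.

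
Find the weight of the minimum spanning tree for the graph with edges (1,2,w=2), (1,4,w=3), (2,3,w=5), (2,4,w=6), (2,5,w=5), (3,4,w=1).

Apply Kruskal's algorithm (sort edges by weight, add if no cycle):

Sorted edges by weight:
  (3,4) w=1
  (1,2) w=2
  (1,4) w=3
  (2,3) w=5
  (2,5) w=5
  (2,4) w=6

Add edge (3,4) w=1 -- no cycle. Running total: 1
Add edge (1,2) w=2 -- no cycle. Running total: 3
Add edge (1,4) w=3 -- no cycle. Running total: 6
Skip edge (2,3) w=5 -- would create cycle
Add edge (2,5) w=5 -- no cycle. Running total: 11

MST edges: (3,4,w=1), (1,2,w=2), (1,4,w=3), (2,5,w=5)
Total MST weight: 1 + 2 + 3 + 5 = 11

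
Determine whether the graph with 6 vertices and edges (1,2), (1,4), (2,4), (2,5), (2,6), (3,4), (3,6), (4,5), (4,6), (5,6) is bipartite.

Step 1: Attempt 2-coloring using BFS:
  Start at vertex 1, assign color 0
  Color vertex 2 with color 1 (neighbor of 1)
  Color vertex 4 with color 1 (neighbor of 1)

Step 2: Conflict found! Vertices 2 and 4 are adjacent but have the same color.
This means the graph contains an odd cycle.

The graph is NOT bipartite.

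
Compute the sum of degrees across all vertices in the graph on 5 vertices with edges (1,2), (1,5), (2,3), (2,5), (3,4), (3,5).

Step 1: Count edges incident to each vertex:
  deg(1) = 2 (neighbors: 2, 5)
  deg(2) = 3 (neighbors: 1, 3, 5)
  deg(3) = 3 (neighbors: 2, 4, 5)
  deg(4) = 1 (neighbors: 3)
  deg(5) = 3 (neighbors: 1, 2, 3)

Step 2: Sum all degrees:
  2 + 3 + 3 + 1 + 3 = 12

Verification: sum of degrees = 2 * |E| = 2 * 6 = 12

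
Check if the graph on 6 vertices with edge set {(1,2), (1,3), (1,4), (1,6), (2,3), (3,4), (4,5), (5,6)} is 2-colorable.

Step 1: Attempt 2-coloring using BFS:
  Start at vertex 1, assign color 0
  Color vertex 2 with color 1 (neighbor of 1)
  Color vertex 3 with color 1 (neighbor of 1)
  Color vertex 4 with color 1 (neighbor of 1)
  Color vertex 6 with color 1 (neighbor of 1)

Step 2: Conflict found! Vertices 2 and 3 are adjacent but have the same color.
This means the graph contains an odd cycle.

The graph is NOT bipartite.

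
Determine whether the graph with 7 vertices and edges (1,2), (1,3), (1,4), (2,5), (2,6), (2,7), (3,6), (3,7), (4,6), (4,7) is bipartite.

Step 1: Attempt 2-coloring using BFS:
  Start at vertex 1, assign color 0
  Color vertex 2 with color 1 (neighbor of 1)
  Color vertex 3 with color 1 (neighbor of 1)
  Color vertex 4 with color 1 (neighbor of 1)
  Color vertex 5 with color 0 (neighbor of 2)
  Color vertex 6 with color 0 (neighbor of 2)
  Color vertex 7 with color 0 (neighbor of 2)

Step 2: 2-coloring succeeded. No conflicts found.
  Set A (color 0): {1, 5, 6, 7}
  Set B (color 1): {2, 3, 4}

The graph is bipartite with partition {1, 5, 6, 7}, {2, 3, 4}.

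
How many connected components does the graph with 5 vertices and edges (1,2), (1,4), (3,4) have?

Step 1: Build adjacency list from edges:
  1: 2, 4
  2: 1
  3: 4
  4: 1, 3
  5: (none)

Step 2: Run BFS/DFS from vertex 1:
  Visited: {1, 2, 4, 3}
  Reached 4 of 5 vertices

Step 3: Only 4 of 5 vertices reached. Graph is disconnected.
Connected components: {1, 2, 3, 4}, {5}
Number of connected components: 2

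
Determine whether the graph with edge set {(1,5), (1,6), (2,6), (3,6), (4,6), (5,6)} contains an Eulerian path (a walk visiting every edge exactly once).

Step 1: Find the degree of each vertex:
  deg(1) = 2
  deg(2) = 1
  deg(3) = 1
  deg(4) = 1
  deg(5) = 2
  deg(6) = 5

Step 2: Count vertices with odd degree:
  Odd-degree vertices: 2, 3, 4, 6 (4 total)

Step 3: Apply Euler's theorem:
  - Eulerian circuit exists iff graph is connected and all vertices have even degree
  - Eulerian path exists iff graph is connected and has 0 or 2 odd-degree vertices

Graph has 4 odd-degree vertices (need 0 or 2).
Neither Eulerian path nor Eulerian circuit exists.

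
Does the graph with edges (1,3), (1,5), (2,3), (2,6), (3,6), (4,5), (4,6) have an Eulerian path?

Step 1: Find the degree of each vertex:
  deg(1) = 2
  deg(2) = 2
  deg(3) = 3
  deg(4) = 2
  deg(5) = 2
  deg(6) = 3

Step 2: Count vertices with odd degree:
  Odd-degree vertices: 3, 6 (2 total)

Step 3: Apply Euler's theorem:
  - Eulerian circuit exists iff graph is connected and all vertices have even degree
  - Eulerian path exists iff graph is connected and has 0 or 2 odd-degree vertices

Graph is connected with exactly 2 odd-degree vertices (3, 6).
Eulerian path exists (starting and ending at the odd-degree vertices), but no Eulerian circuit.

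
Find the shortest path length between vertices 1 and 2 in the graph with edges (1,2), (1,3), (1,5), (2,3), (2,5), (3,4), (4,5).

Step 1: Build adjacency list:
  1: 2, 3, 5
  2: 1, 3, 5
  3: 1, 2, 4
  4: 3, 5
  5: 1, 2, 4

Step 2: BFS from vertex 1 to find shortest path to 2:
  vertex 2 reached at distance 1

Step 3: Shortest path: 1 -> 2
Path length: 1 edge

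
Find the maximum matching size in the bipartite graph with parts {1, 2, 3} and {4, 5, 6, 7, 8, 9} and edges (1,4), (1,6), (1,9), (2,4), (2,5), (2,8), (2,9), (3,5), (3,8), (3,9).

Step 1: List the neighbors of each left vertex:
  1: 4, 6, 9
  2: 4, 5, 8, 9
  3: 5, 8, 9

Step 2: Greedily match left vertices, then look for augmenting paths:
  Match 1 -- 4
  Match 2 -- 5
  Match 3 -- 8
  No augmenting path remains.

Step 3: Verify this is maximum:
  Matching size 3 = min(|L|, |R|) = min(3, 6), which is an upper bound, so this matching is maximum.

Maximum matching: {(1,4), (2,5), (3,8)}
Size: 3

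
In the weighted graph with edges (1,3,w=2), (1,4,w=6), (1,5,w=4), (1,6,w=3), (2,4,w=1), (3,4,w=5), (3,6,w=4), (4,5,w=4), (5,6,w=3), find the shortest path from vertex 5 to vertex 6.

Step 1: Build adjacency list with weights:
  1: 3(w=2), 4(w=6), 5(w=4), 6(w=3)
  2: 4(w=1)
  3: 1(w=2), 4(w=5), 6(w=4)
  4: 1(w=6), 2(w=1), 3(w=5), 5(w=4)
  5: 1(w=4), 4(w=4), 6(w=3)
  6: 1(w=3), 3(w=4), 5(w=3)

Step 2: Apply Dijkstra's algorithm from vertex 5:
  Visit vertex 5 (distance=0)
    Update dist[1] = 4
    Update dist[4] = 4
    Update dist[6] = 3
  Visit vertex 6 (distance=3)
    Update dist[3] = 7

Step 3: Shortest path: 5 -> 6
Total weight: 3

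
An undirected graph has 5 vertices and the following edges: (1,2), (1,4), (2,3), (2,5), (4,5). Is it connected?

Step 1: Build adjacency list from edges:
  1: 2, 4
  2: 1, 3, 5
  3: 2
  4: 1, 5
  5: 2, 4

Step 2: Run BFS/DFS from vertex 1:
  Visited: {1, 2, 4, 3, 5}
  Reached 5 of 5 vertices

Step 3: All 5 vertices reached from vertex 1, so the graph is connected.
Answer: Yes, the graph is connected.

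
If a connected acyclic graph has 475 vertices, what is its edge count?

A tree on n vertices always has exactly n - 1 edges.
For n = 475: edges = 475 - 1 = 474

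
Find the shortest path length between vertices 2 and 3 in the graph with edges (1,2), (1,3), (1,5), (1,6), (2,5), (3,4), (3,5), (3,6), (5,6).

Step 1: Build adjacency list:
  1: 2, 3, 5, 6
  2: 1, 5
  3: 1, 4, 5, 6
  4: 3
  5: 1, 2, 3, 6
  6: 1, 3, 5

Step 2: BFS from vertex 2 to find shortest path to 3:
  vertex 1 reached at distance 1
  vertex 5 reached at distance 1
  vertex 3 reached at distance 2

Step 3: Shortest path: 2 -> 1 -> 3
Path length: 2 edges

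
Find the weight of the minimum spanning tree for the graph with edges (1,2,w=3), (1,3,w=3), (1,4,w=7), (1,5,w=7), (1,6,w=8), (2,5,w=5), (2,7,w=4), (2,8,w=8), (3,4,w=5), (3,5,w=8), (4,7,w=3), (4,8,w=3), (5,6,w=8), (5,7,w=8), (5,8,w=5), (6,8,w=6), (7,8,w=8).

Apply Kruskal's algorithm (sort edges by weight, add if no cycle):

Sorted edges by weight:
  (1,2) w=3
  (1,3) w=3
  (4,7) w=3
  (4,8) w=3
  (2,7) w=4
  (2,5) w=5
  (3,4) w=5
  (5,8) w=5
  (6,8) w=6
  (1,4) w=7
  (1,5) w=7
  (1,6) w=8
  (2,8) w=8
  (3,5) w=8
  (5,6) w=8
  (5,7) w=8
  (7,8) w=8

Add edge (1,2) w=3 -- no cycle. Running total: 3
Add edge (1,3) w=3 -- no cycle. Running total: 6
Add edge (4,7) w=3 -- no cycle. Running total: 9
Add edge (4,8) w=3 -- no cycle. Running total: 12
Add edge (2,7) w=4 -- no cycle. Running total: 16
Add edge (2,5) w=5 -- no cycle. Running total: 21
Skip edge (3,4) w=5 -- would create cycle
Skip edge (5,8) w=5 -- would create cycle
Add edge (6,8) w=6 -- no cycle. Running total: 27

MST edges: (1,2,w=3), (1,3,w=3), (4,7,w=3), (4,8,w=3), (2,7,w=4), (2,5,w=5), (6,8,w=6)
Total MST weight: 3 + 3 + 3 + 3 + 4 + 5 + 6 = 27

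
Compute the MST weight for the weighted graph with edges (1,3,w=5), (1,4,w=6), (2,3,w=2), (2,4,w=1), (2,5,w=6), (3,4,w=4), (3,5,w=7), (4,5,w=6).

Apply Kruskal's algorithm (sort edges by weight, add if no cycle):

Sorted edges by weight:
  (2,4) w=1
  (2,3) w=2
  (3,4) w=4
  (1,3) w=5
  (1,4) w=6
  (2,5) w=6
  (4,5) w=6
  (3,5) w=7

Add edge (2,4) w=1 -- no cycle. Running total: 1
Add edge (2,3) w=2 -- no cycle. Running total: 3
Skip edge (3,4) w=4 -- would create cycle
Add edge (1,3) w=5 -- no cycle. Running total: 8
Skip edge (1,4) w=6 -- would create cycle
Add edge (2,5) w=6 -- no cycle. Running total: 14

MST edges: (2,4,w=1), (2,3,w=2), (1,3,w=5), (2,5,w=6)
Total MST weight: 1 + 2 + 5 + 6 = 14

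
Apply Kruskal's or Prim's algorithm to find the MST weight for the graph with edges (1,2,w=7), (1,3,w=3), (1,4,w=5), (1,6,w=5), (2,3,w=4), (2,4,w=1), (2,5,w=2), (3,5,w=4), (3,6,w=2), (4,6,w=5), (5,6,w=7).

Apply Kruskal's algorithm (sort edges by weight, add if no cycle):

Sorted edges by weight:
  (2,4) w=1
  (2,5) w=2
  (3,6) w=2
  (1,3) w=3
  (2,3) w=4
  (3,5) w=4
  (1,6) w=5
  (1,4) w=5
  (4,6) w=5
  (1,2) w=7
  (5,6) w=7

Add edge (2,4) w=1 -- no cycle. Running total: 1
Add edge (2,5) w=2 -- no cycle. Running total: 3
Add edge (3,6) w=2 -- no cycle. Running total: 5
Add edge (1,3) w=3 -- no cycle. Running total: 8
Add edge (2,3) w=4 -- no cycle. Running total: 12

MST edges: (2,4,w=1), (2,5,w=2), (3,6,w=2), (1,3,w=3), (2,3,w=4)
Total MST weight: 1 + 2 + 2 + 3 + 4 = 12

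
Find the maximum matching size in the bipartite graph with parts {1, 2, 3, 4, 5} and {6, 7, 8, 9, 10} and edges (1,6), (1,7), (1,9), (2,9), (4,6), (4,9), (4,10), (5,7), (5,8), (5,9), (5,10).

Step 1: List the neighbors of each left vertex:
  1: 6, 7, 9
  2: 9
  3: (none)
  4: 6, 9, 10
  5: 7, 8, 9, 10

Step 2: Greedily match left vertices, then look for augmenting paths:
  Match 1 -- 6
  Match 2 -- 9
  Match 4 -- 10
  Match 5 -- 7
  No augmenting path remains.

Step 3: Verify this is maximum:
  Matching has size 4. The vertex set {1, 2, 4, 5} covers every edge and has size 4; any matching has at most one edge per cover vertex, so 4 is maximum (König's theorem).

Maximum matching: {(1,6), (2,9), (4,10), (5,7)}
Size: 4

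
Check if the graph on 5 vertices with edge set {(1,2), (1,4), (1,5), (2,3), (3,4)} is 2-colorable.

Step 1: Attempt 2-coloring using BFS:
  Start at vertex 1, assign color 0
  Color vertex 2 with color 1 (neighbor of 1)
  Color vertex 4 with color 1 (neighbor of 1)
  Color vertex 5 with color 1 (neighbor of 1)
  Color vertex 3 with color 0 (neighbor of 2)

Step 2: 2-coloring succeeded. No conflicts found.
  Set A (color 0): {1, 3}
  Set B (color 1): {2, 4, 5}

The graph is bipartite with partition {1, 3}, {2, 4, 5}.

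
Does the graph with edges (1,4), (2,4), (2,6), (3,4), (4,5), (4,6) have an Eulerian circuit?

Step 1: Find the degree of each vertex:
  deg(1) = 1
  deg(2) = 2
  deg(3) = 1
  deg(4) = 5
  deg(5) = 1
  deg(6) = 2

Step 2: Count vertices with odd degree:
  Odd-degree vertices: 1, 3, 4, 5 (4 total)

Step 3: Apply Euler's theorem:
  - Eulerian circuit exists iff graph is connected and all vertices have even degree
  - Eulerian path exists iff graph is connected and has 0 or 2 odd-degree vertices

Graph has 4 odd-degree vertices (need 0 or 2).
Neither Eulerian path nor Eulerian circuit exists.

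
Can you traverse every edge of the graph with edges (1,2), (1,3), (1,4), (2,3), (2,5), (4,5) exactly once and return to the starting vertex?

Step 1: Find the degree of each vertex:
  deg(1) = 3
  deg(2) = 3
  deg(3) = 2
  deg(4) = 2
  deg(5) = 2

Step 2: Count vertices with odd degree:
  Odd-degree vertices: 1, 2 (2 total)

Step 3: Apply Euler's theorem:
  - Eulerian circuit exists iff graph is connected and all vertices have even degree
  - Eulerian path exists iff graph is connected and has 0 or 2 odd-degree vertices

Graph is connected with exactly 2 odd-degree vertices (1, 2).
Eulerian path exists (starting and ending at the odd-degree vertices), but no Eulerian circuit.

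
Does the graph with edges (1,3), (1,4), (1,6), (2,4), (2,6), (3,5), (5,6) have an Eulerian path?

Step 1: Find the degree of each vertex:
  deg(1) = 3
  deg(2) = 2
  deg(3) = 2
  deg(4) = 2
  deg(5) = 2
  deg(6) = 3

Step 2: Count vertices with odd degree:
  Odd-degree vertices: 1, 6 (2 total)

Step 3: Apply Euler's theorem:
  - Eulerian circuit exists iff graph is connected and all vertices have even degree
  - Eulerian path exists iff graph is connected and has 0 or 2 odd-degree vertices

Graph is connected with exactly 2 odd-degree vertices (1, 6).
Eulerian path exists (starting and ending at the odd-degree vertices), but no Eulerian circuit.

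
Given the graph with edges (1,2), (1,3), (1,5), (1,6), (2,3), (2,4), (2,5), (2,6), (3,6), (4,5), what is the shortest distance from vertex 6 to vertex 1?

Step 1: Build adjacency list:
  1: 2, 3, 5, 6
  2: 1, 3, 4, 5, 6
  3: 1, 2, 6
  4: 2, 5
  5: 1, 2, 4
  6: 1, 2, 3

Step 2: BFS from vertex 6 to find shortest path to 1:
  vertex 1 reached at distance 1

Step 3: Shortest path: 6 -> 1
Path length: 1 edge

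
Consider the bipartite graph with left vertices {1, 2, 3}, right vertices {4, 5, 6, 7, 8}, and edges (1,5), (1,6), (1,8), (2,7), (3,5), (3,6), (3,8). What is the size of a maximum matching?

Step 1: List the neighbors of each left vertex:
  1: 5, 6, 8
  2: 7
  3: 5, 6, 8

Step 2: Greedily match left vertices, then look for augmenting paths:
  Match 1 -- 5
  Match 2 -- 7
  Match 3 -- 6
  No augmenting path remains.

Step 3: Verify this is maximum:
  Matching size 3 = min(|L|, |R|) = min(3, 5), which is an upper bound, so this matching is maximum.

Maximum matching: {(1,5), (2,7), (3,6)}
Size: 3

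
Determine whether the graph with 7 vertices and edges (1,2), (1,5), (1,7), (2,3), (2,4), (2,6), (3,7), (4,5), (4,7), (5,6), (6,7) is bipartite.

Step 1: Attempt 2-coloring using BFS:
  Start at vertex 1, assign color 0
  Color vertex 2 with color 1 (neighbor of 1)
  Color vertex 5 with color 1 (neighbor of 1)
  Color vertex 7 with color 1 (neighbor of 1)
  Color vertex 3 with color 0 (neighbor of 2)
  Color vertex 4 with color 0 (neighbor of 2)
  Color vertex 6 with color 0 (neighbor of 2)

Step 2: 2-coloring succeeded. No conflicts found.
  Set A (color 0): {1, 3, 4, 6}
  Set B (color 1): {2, 5, 7}

The graph is bipartite with partition {1, 3, 4, 6}, {2, 5, 7}.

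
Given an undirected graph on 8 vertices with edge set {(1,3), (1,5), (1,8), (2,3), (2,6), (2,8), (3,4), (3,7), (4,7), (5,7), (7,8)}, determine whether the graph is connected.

Step 1: Build adjacency list from edges:
  1: 3, 5, 8
  2: 3, 6, 8
  3: 1, 2, 4, 7
  4: 3, 7
  5: 1, 7
  6: 2
  7: 3, 4, 5, 8
  8: 1, 2, 7

Step 2: Run BFS/DFS from vertex 1:
  Visited: {1, 3, 5, 8, 2, 4, 7, 6}
  Reached 8 of 8 vertices

Step 3: All 8 vertices reached from vertex 1, so the graph is connected.
Answer: Yes, the graph is connected.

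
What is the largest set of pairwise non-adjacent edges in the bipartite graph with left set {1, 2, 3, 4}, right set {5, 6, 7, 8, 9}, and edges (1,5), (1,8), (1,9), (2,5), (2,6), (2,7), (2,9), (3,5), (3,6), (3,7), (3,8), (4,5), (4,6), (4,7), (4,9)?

Step 1: List the neighbors of each left vertex:
  1: 5, 8, 9
  2: 5, 6, 7, 9
  3: 5, 6, 7, 8
  4: 5, 6, 7, 9

Step 2: Greedily match left vertices, then look for augmenting paths:
  Match 1 -- 5
  Match 2 -- 6
  Match 3 -- 7
  Match 4 -- 9
  No augmenting path remains.

Step 3: Verify this is maximum:
  Matching size 4 = min(|L|, |R|) = min(4, 5), which is an upper bound, so this matching is maximum.

Maximum matching: {(1,5), (2,6), (3,7), (4,9)}
Size: 4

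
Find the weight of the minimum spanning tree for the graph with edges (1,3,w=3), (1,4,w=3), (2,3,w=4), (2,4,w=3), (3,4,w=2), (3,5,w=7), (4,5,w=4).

Apply Kruskal's algorithm (sort edges by weight, add if no cycle):

Sorted edges by weight:
  (3,4) w=2
  (1,3) w=3
  (1,4) w=3
  (2,4) w=3
  (2,3) w=4
  (4,5) w=4
  (3,5) w=7

Add edge (3,4) w=2 -- no cycle. Running total: 2
Add edge (1,3) w=3 -- no cycle. Running total: 5
Skip edge (1,4) w=3 -- would create cycle
Add edge (2,4) w=3 -- no cycle. Running total: 8
Skip edge (2,3) w=4 -- would create cycle
Add edge (4,5) w=4 -- no cycle. Running total: 12

MST edges: (3,4,w=2), (1,3,w=3), (2,4,w=3), (4,5,w=4)
Total MST weight: 2 + 3 + 3 + 4 = 12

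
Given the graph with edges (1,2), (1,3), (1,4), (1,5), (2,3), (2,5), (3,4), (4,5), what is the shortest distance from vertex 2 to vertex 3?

Step 1: Build adjacency list:
  1: 2, 3, 4, 5
  2: 1, 3, 5
  3: 1, 2, 4
  4: 1, 3, 5
  5: 1, 2, 4

Step 2: BFS from vertex 2 to find shortest path to 3:
  vertex 1 reached at distance 1
  vertex 3 reached at distance 1

Step 3: Shortest path: 2 -> 3
Path length: 1 edge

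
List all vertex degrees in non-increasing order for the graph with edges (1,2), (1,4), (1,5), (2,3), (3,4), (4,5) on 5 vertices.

Step 1: Count edges incident to each vertex:
  deg(1) = 3 (neighbors: 2, 4, 5)
  deg(2) = 2 (neighbors: 1, 3)
  deg(3) = 2 (neighbors: 2, 4)
  deg(4) = 3 (neighbors: 1, 3, 5)
  deg(5) = 2 (neighbors: 1, 4)

Step 2: Sort degrees in non-increasing order:
  Degrees: [3, 2, 2, 3, 2] -> sorted: [3, 3, 2, 2, 2]

Degree sequence: [3, 3, 2, 2, 2]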